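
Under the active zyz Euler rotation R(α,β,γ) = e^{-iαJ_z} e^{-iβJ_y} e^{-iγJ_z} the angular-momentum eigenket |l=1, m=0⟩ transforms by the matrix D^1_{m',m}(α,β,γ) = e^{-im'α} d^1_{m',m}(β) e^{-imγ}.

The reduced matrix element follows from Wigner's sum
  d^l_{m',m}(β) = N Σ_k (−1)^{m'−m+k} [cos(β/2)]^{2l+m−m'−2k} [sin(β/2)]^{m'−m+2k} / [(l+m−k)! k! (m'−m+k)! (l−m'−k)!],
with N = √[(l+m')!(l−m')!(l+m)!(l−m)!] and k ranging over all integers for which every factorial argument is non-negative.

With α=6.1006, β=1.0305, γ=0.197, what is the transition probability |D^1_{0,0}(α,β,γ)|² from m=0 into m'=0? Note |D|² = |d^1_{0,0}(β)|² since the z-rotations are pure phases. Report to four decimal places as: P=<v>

P=0.2646

Split into d^1_{0,0}(β=1.0305) × two z-phases.
With c≡cos(β/2)=0.870170 and s≡sin(β/2)=0.492752, N=[1·1·1·1]^{1/2}=1.000000
k∈{0,1} keeps every argument non-negative
  k=0: (−1)^0·1.0000/(1)·0.8702^2·0.4928^0 = +0.757195
  k=1: (−1)^1·1.0000/(1)·0.8702^0·0.4928^2 = -0.242805
d^1_{0,0}(1.0305) = +0.757195 -0.242805 = +0.514390
|D^1_{0,0}|² = |d^1_{0,0}(β)|² = (+0.514390)² = 0.264597 (the z-rotation phases have unit modulus)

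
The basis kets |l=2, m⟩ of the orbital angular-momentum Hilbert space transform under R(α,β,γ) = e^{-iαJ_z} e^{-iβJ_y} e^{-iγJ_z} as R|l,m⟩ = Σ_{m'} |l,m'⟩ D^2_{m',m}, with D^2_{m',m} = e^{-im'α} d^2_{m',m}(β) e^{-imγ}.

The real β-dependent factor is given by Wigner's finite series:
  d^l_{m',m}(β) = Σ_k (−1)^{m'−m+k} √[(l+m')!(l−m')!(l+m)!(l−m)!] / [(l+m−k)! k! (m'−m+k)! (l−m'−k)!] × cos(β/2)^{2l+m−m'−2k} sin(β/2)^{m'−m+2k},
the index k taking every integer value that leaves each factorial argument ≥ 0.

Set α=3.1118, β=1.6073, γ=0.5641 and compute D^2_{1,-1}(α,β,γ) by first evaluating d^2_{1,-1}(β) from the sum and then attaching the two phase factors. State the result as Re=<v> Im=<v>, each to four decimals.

Split into d^2_{1,-1}(β=1.6073) × two z-phases.
Half-angle: c=0.694084, s=0.719894. N=√(6·1·1·6)=6.000000
k∈{0,1} keeps every argument non-negative
  k=0: (−1)^2·6.0000/(2)·0.6941^2·0.7199^2 = +0.749001
  k=1: (−1)^3·6.0000/(6)·0.6941^0·0.7199^4 = -0.268581
d^2_{1,-1}(1.6073) = +0.749001 -0.268581 = +0.480420
D = (-0.999556-0.029788i)·(+0.480420)·(+0.845070+0.534655i) = -0.398157-0.268839i

Re=-0.3982 Im=-0.2688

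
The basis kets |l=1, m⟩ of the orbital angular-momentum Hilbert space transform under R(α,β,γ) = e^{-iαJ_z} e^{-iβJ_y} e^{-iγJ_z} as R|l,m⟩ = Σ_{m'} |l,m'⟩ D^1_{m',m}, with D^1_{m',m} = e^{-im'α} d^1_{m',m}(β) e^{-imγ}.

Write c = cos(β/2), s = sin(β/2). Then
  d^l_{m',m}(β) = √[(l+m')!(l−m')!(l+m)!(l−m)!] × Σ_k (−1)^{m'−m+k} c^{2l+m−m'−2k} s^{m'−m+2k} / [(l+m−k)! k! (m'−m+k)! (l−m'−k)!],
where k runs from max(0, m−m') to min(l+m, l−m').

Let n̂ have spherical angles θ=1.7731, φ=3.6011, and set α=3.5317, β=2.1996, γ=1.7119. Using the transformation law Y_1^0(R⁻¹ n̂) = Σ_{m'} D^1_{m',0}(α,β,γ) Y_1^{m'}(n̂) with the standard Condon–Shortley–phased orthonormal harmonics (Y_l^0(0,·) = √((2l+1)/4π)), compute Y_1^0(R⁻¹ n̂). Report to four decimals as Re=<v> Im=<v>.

Need the full column D^1_{m',0} for m'=−1..1 at α=3.5317, β=2.1996, γ=1.7119.
cos(β/2)=0.453774, sin(β/2)=0.891117
d^1_{-1,0}: single k=1 term ⇒ +0.571860;  D = -0.528895-0.217471i
d^1_{0,0}: k∈[0..1] ⇒ +0.205911 -0.794089 = -0.588178;  D = -0.588178+0.000000i
d^1_{1,0}: single k=0 term ⇒ -0.571860;  D = +0.528895-0.217471i
Y_1^{m'}(θ=1.7731,φ=3.6011) and Σ D·Y over m':
  (-0.5289-0.2175i)·(-0.3033+0.1501i)  (-0.5882+0.0000i)·(-0.0982+0.0000i)  (+0.5289-0.2175i)·(+0.3033+0.1501i)
Y_1^0(R⁻¹ n̂) = +0.443901+0.000000i

Re=0.4439 Im=0.0000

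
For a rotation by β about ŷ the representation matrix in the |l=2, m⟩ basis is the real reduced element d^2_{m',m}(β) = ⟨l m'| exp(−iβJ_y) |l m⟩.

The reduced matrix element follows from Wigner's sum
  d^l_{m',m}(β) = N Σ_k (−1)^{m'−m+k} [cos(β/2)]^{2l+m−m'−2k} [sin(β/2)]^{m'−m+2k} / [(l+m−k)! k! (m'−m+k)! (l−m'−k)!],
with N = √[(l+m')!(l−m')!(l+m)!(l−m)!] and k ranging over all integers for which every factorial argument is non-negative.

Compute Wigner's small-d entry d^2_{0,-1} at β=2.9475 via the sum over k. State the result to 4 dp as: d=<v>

d=0.2318

d^2_{0,-1}(β=2.9475) via Wigner's sum:
Half-angle: c=0.096894, s=0.995295. N=√(2·2·1·6)=4.898979
The bounds max(0,m−m')=0 and min(l+m,l−m')=1 give 2 terms
  k=0: (−1)^1·4.8990/(2)·0.0969^3·0.9953^1 = -0.002218
  k=1: (−1)^2·4.8990/(2)·0.0969^1·0.9953^3 = +0.234006
d^2_{0,-1}(2.9475) = -0.002218 +0.234006 = +0.231789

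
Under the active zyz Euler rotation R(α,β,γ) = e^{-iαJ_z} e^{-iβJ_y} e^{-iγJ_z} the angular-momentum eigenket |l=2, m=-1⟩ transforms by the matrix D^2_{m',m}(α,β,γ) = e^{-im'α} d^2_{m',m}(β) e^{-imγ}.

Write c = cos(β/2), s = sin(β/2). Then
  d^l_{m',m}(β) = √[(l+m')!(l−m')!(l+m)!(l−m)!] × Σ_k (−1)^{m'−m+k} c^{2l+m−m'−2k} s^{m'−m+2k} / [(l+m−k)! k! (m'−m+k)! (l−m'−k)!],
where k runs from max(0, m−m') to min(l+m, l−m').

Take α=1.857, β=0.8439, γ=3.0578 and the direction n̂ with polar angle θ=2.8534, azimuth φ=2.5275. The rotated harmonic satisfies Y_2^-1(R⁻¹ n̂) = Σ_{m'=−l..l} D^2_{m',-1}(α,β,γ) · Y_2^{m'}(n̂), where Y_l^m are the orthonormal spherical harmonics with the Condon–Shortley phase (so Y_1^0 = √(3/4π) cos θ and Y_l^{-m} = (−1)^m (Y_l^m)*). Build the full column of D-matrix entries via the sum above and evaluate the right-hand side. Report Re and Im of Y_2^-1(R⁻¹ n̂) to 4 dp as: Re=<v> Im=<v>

Need the full column D^2_{m',-1} for m'=−2..2 at α=1.857, β=0.8439, γ=3.0578.
cos(β/2)=0.912292, sin(β/2)=0.409540
d^2_{-2,-1}: single k=1 term ⇒ +0.621911;  D = +0.549137+0.291927i
d^2_{-1,-1}: k∈[0..1] ⇒ +0.692685 -0.418776 = +0.273908;  D = +0.055064-0.268316i
d^2_{0,-1}: k∈[0..1] ⇒ -0.761682 +0.153497 = -0.608186;  D = +0.606052-0.050902i
d^2_{1,-1}: k∈[0..1] ⇒ +0.418776 -0.028131 = +0.390645;  D = +0.141262+0.364210i
d^2_{2,-1}: single k=0 term ⇒ -0.125330;  D = -0.099301+0.076465i
Y_2^{m'}(θ=2.8534,φ=2.5275) and Σ D·Y over m':
  (+0.5491+0.2919i)·(+0.0105+0.0294i)  (+0.0551-0.2683i)·(+0.1721+0.1213i)  (+0.6061-0.0509i)·(+0.5544+0.0000i)  (+0.1413+0.3642i)·(-0.1721+0.1213i)  (-0.0993+0.0765i)·(+0.0105-0.0294i)
Y_2^-1(R⁻¹ n̂) = +0.307885-0.090313i

Re=0.3079 Im=-0.0903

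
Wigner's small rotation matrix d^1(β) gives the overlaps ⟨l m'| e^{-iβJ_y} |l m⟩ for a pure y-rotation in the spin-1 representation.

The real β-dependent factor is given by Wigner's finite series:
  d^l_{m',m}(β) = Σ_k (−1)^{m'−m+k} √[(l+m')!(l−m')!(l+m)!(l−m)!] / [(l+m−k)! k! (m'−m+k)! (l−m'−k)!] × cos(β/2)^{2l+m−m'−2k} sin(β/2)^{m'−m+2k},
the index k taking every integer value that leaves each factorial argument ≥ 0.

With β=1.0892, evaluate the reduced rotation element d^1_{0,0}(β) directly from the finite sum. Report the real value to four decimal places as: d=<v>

d^1_{0,0}(β=1.0892) via Wigner's sum:
With c≡cos(β/2)=0.855335 and s≡sin(β/2)=0.518076, N=[1·1·1·1]^{1/2}=1.000000
k∈{0,1} keeps every argument non-negative
  k=0: (−1)^0·1.0000/(1)·0.8553^2·0.5181^0 = +0.731597
  k=1: (−1)^1·1.0000/(1)·0.8553^0·0.5181^2 = -0.268403
d^1_{0,0}(1.0892) = +0.731597 -0.268403 = +0.463195

d=0.4632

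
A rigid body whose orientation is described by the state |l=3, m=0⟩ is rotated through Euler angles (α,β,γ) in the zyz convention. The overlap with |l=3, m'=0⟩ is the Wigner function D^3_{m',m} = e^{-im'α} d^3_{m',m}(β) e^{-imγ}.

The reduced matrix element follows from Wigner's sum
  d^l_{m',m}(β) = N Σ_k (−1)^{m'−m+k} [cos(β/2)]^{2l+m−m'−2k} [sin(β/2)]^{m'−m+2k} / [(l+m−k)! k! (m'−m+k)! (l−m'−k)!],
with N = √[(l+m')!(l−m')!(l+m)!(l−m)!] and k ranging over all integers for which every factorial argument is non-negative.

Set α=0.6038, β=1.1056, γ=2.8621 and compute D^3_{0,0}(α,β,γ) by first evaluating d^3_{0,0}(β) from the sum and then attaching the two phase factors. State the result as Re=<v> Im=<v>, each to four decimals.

D^3_{0,0}(0.6038,1.1056,2.8621) = e^{-i·0·0.6038}·d^3_{0,0}(1.1056)·e^{-i·0·2.8621}. Compute d first:
c=cos(1.1056/2)=0.851058, s=sin(1.1056/2)=0.525072; N=√[6·6·6·6]=36.000000
k: max(0,(0)−(0))=0 … min(3+(0),3−(0))=3
  k=0: (−1)^0·36.0000/(36)·0.8511^6·0.5251^0 = +0.379974
  k=1: (−1)^1·36.0000/(4)·0.8511^4·0.5251^2 = -1.301717
  k=2: (−1)^2·36.0000/(4)·0.8511^2·0.5251^4 = +0.495492
  k=3: (−1)^3·36.0000/(36)·0.8511^0·0.5251^6 = -0.020956
d^3_{0,0}(1.1056) = +0.379974 -1.301717 +0.495492 -0.020956 = -0.447207
Phases: e^{-i·(0)·0.6038}=+1.000000+0.000000i, e^{-i·(0)·2.8621}=+1.000000+0.000000i ⇒ D=-0.447207+0.000000i

Re=-0.4472 Im=0.0000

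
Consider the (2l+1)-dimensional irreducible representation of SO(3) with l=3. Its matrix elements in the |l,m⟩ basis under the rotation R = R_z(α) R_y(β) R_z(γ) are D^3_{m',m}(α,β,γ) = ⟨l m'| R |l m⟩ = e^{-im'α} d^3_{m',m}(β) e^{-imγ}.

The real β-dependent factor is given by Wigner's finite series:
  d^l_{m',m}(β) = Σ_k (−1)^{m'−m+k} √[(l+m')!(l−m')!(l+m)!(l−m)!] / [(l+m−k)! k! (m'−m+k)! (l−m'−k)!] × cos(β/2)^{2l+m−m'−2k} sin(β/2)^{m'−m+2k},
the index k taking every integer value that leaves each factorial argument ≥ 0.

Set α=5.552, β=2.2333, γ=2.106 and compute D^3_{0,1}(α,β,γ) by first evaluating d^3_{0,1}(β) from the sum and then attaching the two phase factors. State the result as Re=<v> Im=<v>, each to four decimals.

D^3_{0,1}(5.552,2.2333,2.106) = e^{-i·0·5.552}·d^3_{0,1}(2.2333)·e^{-i·1·2.106}. Compute d first:
Half-angle: c=0.438695, s=0.898636. N=√(6·6·24·2)=41.569219
Admissible k: 1..3 (factorial args all ≥0)
  k=1: (−1)^0·41.5692/(12)·0.4387^5·0.8986^1 = +0.050581
  k=2: (−1)^1·41.5692/(4)·0.4387^3·0.8986^3 = -0.636725
  k=3: (−1)^2·41.5692/(12)·0.4387^1·0.8986^5 = +0.890579
d^3_{0,1}(2.2333) = +0.050581 -0.636725 +0.890579 = +0.304435
Attach z-rotation phases: D = e^{-i(0)(5.552)}·(+0.304435)·e^{-i(1)(2.106)} = -0.155267-0.261864i

Re=-0.1553 Im=-0.2619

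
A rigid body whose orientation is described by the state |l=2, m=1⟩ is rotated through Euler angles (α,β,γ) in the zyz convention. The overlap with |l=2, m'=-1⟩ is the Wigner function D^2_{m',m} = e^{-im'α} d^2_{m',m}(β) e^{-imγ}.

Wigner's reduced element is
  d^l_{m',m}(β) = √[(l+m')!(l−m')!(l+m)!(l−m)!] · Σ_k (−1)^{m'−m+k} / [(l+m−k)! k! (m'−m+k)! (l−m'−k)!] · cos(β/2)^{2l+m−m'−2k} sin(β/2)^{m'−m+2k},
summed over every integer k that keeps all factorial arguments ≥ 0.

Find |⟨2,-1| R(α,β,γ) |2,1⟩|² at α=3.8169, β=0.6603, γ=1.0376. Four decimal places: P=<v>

P=0.0735

Split into d^2_{-1,1}(β=0.6603) × two z-phases.
Half-angle: c=0.945994, s=0.324185. N=√(1·6·6·1)=6.000000
The bounds max(0,m−m')=2 and min(l+m,l−m')=3 give 2 terms
  k=2: (−1)^0·6.0000/(2)·0.9460^2·0.3242^2 = +0.282152
  k=3: (−1)^1·6.0000/(6)·0.9460^0·0.3242^4 = -0.011045
d^2_{-1,1}(0.6603) = +0.282152 -0.011045 = +0.271107
|D^2_{-1,1}|² = |d^2_{-1,1}(β)|² = (+0.271107)² = 0.073499 (the z-rotation phases have unit modulus)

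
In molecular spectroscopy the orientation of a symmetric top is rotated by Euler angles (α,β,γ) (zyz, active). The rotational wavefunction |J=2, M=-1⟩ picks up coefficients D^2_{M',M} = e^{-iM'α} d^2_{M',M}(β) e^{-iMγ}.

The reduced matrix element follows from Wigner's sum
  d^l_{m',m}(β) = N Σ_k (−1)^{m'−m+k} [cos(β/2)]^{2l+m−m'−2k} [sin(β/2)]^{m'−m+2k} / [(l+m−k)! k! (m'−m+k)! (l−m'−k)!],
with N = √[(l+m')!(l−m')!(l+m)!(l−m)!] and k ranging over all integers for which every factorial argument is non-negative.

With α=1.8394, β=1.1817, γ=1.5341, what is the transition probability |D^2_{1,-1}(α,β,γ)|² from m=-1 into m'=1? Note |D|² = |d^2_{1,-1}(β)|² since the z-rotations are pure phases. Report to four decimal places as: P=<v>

P=0.2979

First d^2_{1,-1}(β=1.1817), then the phase factors e^{-i(1)α} and e^{-i(-1)γ}:
With c≡cos(β/2)=0.830467 and s≡sin(β/2)=0.557067, N=[6·1·1·6]^{1/2}=6.000000
k∈{0,1} keeps every argument non-negative
  k=0: (−1)^2·6.0000/(2)·0.8305^2·0.5571^2 = +0.642069
  k=1: (−1)^3·6.0000/(6)·0.8305^0·0.5571^4 = -0.096301
d^2_{1,-1}(1.1817) = +0.642069 -0.096301 = +0.545768
|D^2_{1,-1}|² = |d^2_{1,-1}(β)|² = (+0.545768)² = 0.297863 (the z-rotation phases have unit modulus)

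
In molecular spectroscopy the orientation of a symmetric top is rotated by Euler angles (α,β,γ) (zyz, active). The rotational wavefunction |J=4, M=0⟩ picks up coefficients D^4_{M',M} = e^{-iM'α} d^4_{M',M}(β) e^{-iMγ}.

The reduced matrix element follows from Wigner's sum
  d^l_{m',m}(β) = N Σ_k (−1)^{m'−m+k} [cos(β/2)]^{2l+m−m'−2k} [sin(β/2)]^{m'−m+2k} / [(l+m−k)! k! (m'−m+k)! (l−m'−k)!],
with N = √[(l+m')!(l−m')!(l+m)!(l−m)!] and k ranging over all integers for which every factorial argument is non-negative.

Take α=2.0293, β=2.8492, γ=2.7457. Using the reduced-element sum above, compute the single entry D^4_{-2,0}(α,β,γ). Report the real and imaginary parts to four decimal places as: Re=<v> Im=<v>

Re=-0.1082 Im=-0.1413

D^4_{-2,0}(2.0293,2.8492,2.7457) = e^{-i·-2·2.0293}·d^4_{-2,0}(2.8492)·e^{-i·0·2.7457}. Compute d first:
Half-angle: c=0.145676, s=0.989332. N=√(2·720·24·24)=910.735966
The bounds max(0,m−m')=2 and min(l+m,l−m')=4 give 3 terms
  k=2: (−1)^0·910.7360/(96)·0.1457^6·0.9893^2 = +0.000089
  k=3: (−1)^1·910.7360/(36)·0.1457^4·0.9893^4 = -0.010915
  k=4: (−1)^2·910.7360/(96)·0.1457^2·0.9893^6 = +0.188778
d^4_{-2,0}(2.8492) = +0.000089 -0.010915 +0.188778 = +0.177952
Attach z-rotation phases: D = e^{-i(-2)(2.0293)}·(+0.177952)·e^{-i(0)(2.7457)} = -0.108230-0.141256i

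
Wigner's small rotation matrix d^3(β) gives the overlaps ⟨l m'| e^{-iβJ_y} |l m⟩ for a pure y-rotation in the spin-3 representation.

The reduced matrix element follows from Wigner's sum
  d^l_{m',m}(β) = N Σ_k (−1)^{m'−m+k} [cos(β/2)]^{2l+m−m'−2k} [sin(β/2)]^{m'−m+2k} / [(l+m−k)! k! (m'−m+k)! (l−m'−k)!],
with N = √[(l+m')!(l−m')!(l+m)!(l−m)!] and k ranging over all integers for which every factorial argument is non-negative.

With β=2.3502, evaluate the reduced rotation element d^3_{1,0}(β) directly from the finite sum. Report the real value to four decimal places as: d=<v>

d^3_{1,0}(β=2.3502) via Wigner's sum:
c=cos(2.3502/2)=0.385451, s=sin(2.3502/2)=0.922728; N=√[24·2·6·6]=41.569219
The bounds max(0,m−m')=0 and min(l+m,l−m')=2 give 3 terms
  k=0: (−1)^1·41.5692/(12)·0.3855^5·0.9227^1 = -0.027196
  k=1: (−1)^2·41.5692/(4)·0.3855^3·0.9227^3 = +0.467563
  k=2: (−1)^3·41.5692/(12)·0.3855^1·0.9227^5 = -0.893159
d^3_{1,0}(2.3502) = -0.027196 +0.467563 -0.893159 = -0.452792

d=-0.4528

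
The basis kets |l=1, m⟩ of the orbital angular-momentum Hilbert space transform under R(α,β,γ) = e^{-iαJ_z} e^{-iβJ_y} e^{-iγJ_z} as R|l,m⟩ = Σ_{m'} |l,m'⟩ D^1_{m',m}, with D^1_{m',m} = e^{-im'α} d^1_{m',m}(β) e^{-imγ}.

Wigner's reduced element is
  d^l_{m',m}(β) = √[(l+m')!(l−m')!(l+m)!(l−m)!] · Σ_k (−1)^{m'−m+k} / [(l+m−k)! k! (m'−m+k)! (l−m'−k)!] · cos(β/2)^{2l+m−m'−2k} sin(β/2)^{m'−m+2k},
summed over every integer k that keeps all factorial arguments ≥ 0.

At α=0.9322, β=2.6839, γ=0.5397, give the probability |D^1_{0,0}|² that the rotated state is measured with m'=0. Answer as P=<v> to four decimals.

P=0.8047

Split into d^1_{0,0}(β=2.6839) × two z-phases.
With c≡cos(β/2)=0.226854 and s≡sin(β/2)=0.973929, N=[1·1·1·1]^{1/2}=1.000000
The bounds max(0,m−m')=0 and min(l+m,l−m')=1 give 2 terms
  k=0: (−1)^0·1.0000/(1)·0.2269^2·0.9739^0 = +0.051463
  k=1: (−1)^1·1.0000/(1)·0.2269^0·0.9739^2 = -0.948537
d^1_{0,0}(2.6839) = +0.051463 -0.948537 = -0.897074
|D^1_{0,0}|² = |d^1_{0,0}(β)|² = (-0.897074)² = 0.804743 (the z-rotation phases have unit modulus)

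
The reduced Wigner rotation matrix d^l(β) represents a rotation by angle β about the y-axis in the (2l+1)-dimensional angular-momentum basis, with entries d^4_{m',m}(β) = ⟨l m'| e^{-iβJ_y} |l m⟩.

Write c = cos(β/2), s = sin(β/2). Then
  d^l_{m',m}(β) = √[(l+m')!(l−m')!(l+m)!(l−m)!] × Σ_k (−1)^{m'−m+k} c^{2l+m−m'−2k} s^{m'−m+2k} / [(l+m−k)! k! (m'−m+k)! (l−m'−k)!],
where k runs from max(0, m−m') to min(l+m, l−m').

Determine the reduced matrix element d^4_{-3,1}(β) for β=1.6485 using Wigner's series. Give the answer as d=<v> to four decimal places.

d^4_{-3,1}(β=1.6485) via Wigner's sum:
c=cos(1.6485/2)=0.679108, s=sin(1.6485/2)=0.734039; N=√[1·5040·120·6]=1904.940944
k∈{4,5} keeps every argument non-negative
  k=4: (−1)^0·1904.9409/(144)·0.6791^4·0.7340^4 = +0.816863
  k=5: (−1)^1·1904.9409/(240)·0.6791^2·0.7340^6 = -0.572613
d^4_{-3,1}(1.6485) = +0.816863 -0.572613 = +0.244250

d=0.2443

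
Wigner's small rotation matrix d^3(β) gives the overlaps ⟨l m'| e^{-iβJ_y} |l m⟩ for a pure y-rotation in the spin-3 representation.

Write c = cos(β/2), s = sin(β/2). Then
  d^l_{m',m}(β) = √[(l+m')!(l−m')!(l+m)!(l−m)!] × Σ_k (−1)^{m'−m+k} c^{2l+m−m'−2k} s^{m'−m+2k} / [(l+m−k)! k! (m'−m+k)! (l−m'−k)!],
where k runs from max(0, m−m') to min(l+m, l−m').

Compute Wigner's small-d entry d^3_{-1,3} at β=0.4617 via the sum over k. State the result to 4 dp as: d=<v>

d=0.0101

d^3_{-1,3}(β=0.4617) via Wigner's sum:
With c≡cos(β/2)=0.973472 and s≡sin(β/2)=0.228805, N=[2·24·720·1]^{1/2}=185.903201
k∈{4} keeps every argument non-negative
  k=4: (−1)^0·185.9032/(48)·0.9735^2·0.2288^4 = +0.010059
d^3_{-1,3}(0.4617) = +0.010059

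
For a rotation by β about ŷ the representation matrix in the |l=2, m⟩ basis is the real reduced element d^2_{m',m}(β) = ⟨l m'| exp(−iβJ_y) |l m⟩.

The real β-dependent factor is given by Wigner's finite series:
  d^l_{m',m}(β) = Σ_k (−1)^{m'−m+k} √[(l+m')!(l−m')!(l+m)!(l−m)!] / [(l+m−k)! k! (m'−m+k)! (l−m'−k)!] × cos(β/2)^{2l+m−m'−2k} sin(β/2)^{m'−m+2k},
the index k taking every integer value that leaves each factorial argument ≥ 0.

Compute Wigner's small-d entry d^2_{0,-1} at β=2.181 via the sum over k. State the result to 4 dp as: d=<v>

d=0.5752

d^2_{0,-1}(β=2.181) via Wigner's sum:
With c≡cos(β/2)=0.462042 and s≡sin(β/2)=0.886858, N=[2·2·1·6]^{1/2}=4.898979
Admissible k: 0..1 (factorial args all ≥0)
  k=0: (−1)^1·4.8990/(2)·0.4620^3·0.8869^1 = -0.214276
  k=1: (−1)^2·4.8990/(2)·0.4620^1·0.8869^3 = +0.789441
d^2_{0,-1}(2.181) = -0.214276 +0.789441 = +0.575164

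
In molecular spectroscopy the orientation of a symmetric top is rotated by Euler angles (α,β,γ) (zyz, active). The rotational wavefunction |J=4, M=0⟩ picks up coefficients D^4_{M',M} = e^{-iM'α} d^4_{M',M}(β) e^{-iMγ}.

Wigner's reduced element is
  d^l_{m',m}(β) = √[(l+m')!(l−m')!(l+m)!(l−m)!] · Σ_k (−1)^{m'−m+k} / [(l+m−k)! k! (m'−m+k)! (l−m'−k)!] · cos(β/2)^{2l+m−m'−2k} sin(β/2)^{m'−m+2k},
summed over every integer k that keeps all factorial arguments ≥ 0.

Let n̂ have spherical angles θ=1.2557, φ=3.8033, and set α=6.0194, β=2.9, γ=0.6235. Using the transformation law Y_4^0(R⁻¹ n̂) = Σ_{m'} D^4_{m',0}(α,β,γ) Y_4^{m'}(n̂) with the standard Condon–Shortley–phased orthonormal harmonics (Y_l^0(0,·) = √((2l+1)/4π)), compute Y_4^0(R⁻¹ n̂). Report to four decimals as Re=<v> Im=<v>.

Need the full column D^4_{m',0} for m'=−4..4 at α=6.0194, β=2.9, γ=0.6235.
cos(β/2)=0.120503, sin(β/2)=0.992713
d^4_{-4,0}: single k=4 term ⇒ +0.001713;  D = +0.000845-0.001491i
d^4_{-3,0}: k∈[3..4] ⇒ +0.000294 -0.019961 = -0.019666;  D = -0.013823+0.013989i
d^4_{-2,0}: k∈[2..4] ⇒ +0.000029 -0.005181 +0.131843 = +0.126691;  D = +0.109465-0.063781i
d^4_{-1,0}: k∈[1..4] ⇒ +0.000002 -0.000667 +0.045266 -0.512009 = -0.467408;  D = -0.451241+0.121871i
d^4_{0,0}: k∈[0..4] ⇒ +0.000000 -0.000048 +0.007372 -0.222360 +0.943169 = +0.728133;  D = +0.728133+0.000000i
d^4_{1,0}: k∈[0..3] ⇒ -0.000002 +0.000667 -0.045266 +0.512009 = +0.467408;  D = +0.451241+0.121871i
d^4_{2,0}: k∈[0..2] ⇒ +0.000029 -0.005181 +0.131843 = +0.126691;  D = +0.109465+0.063781i
d^4_{3,0}: k∈[0..1] ⇒ -0.000294 +0.019961 = +0.019666;  D = +0.013823+0.013989i
d^4_{4,0}: single k=0 term ⇒ +0.001713;  D = +0.000845+0.001491i
Y_4^{m'}(θ=1.2557,φ=3.8033) and Σ D·Y over m':
  (+0.0008-0.0015i)·(-0.3182-0.1717i)  (-0.0138+0.0140i)·(+0.1342+0.3052i)  (+0.1095-0.0638i)·(-0.0243+0.0961i)  (-0.4512+0.1219i)·(+0.2560-0.1994i)  (+0.7281+0.0000i)·(+0.0467+0.0000i)  (+0.4512+0.1219i)·(-0.2560-0.1994i)  (+0.1095+0.0638i)·(-0.0243-0.0961i)  (+0.0138+0.0140i)·(-0.1342+0.3052i)  (+0.0008+0.0015i)·(-0.3182+0.1717i)
Y_4^0(R⁻¹ n̂) = -0.154772-0.000000i

Re=-0.1548 Im=0.0000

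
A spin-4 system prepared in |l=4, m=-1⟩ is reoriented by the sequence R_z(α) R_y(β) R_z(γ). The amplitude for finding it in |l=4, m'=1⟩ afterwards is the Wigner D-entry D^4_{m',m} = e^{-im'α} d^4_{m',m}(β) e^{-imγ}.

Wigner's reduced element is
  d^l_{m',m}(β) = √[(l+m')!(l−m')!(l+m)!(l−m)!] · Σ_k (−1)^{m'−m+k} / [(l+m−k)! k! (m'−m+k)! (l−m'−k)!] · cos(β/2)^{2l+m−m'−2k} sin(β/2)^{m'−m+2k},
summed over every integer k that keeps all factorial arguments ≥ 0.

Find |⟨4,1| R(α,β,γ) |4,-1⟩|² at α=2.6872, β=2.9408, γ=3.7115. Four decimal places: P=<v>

D^4_{1,-1}(2.6872,2.9408,3.7115) = e^{-i·1·2.6872}·d^4_{1,-1}(2.9408)·e^{-i·-1·3.7115}. Compute d first:
Half-angle: c=0.100228, s=0.994965. N=√(120·6·6·120)=720.000000
Admissible k: 0..3 (factorial args all ≥0)
  k=0: (−1)^2·720.0000/(72)·0.1002^6·0.9950^2 = +0.000010
  k=1: (−1)^3·720.0000/(24)·0.1002^4·0.9950^4 = -0.002967
  k=2: (−1)^4·720.0000/(48)·0.1002^2·0.9950^6 = +0.146188
  k=3: (−1)^5·720.0000/(720)·0.1002^0·0.9950^8 = -0.960419
d^4_{1,-1}(2.9408) = +0.000010 -0.002967 +0.146188 -0.960419 = -0.817188
|D^4_{1,-1}|² = |d^4_{1,-1}(β)|² = (-0.817188)² = 0.667795 (the z-rotation phases have unit modulus)

P=0.6678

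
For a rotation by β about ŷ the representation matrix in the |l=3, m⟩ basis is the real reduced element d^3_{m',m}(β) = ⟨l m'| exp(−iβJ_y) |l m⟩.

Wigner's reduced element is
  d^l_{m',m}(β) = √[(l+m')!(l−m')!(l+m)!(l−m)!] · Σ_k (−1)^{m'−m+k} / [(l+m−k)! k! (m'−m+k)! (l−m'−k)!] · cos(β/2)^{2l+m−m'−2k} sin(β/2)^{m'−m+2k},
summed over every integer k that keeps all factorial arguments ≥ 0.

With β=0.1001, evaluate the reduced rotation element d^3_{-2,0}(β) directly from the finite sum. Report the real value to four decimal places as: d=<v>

d=0.0136

d^3_{-2,0}(β=0.1001) via Wigner's sum:
With c≡cos(β/2)=0.998748 and s≡sin(β/2)=0.050029, N=[1·120·6·6]^{1/2}=65.726707
k: max(0,(0)−(-2))=2 … min(3+(0),3−(-2))=3
  k=2: (−1)^0·65.7267/(12)·0.9987^4·0.0500^2 = +0.013640
  k=3: (−1)^1·65.7267/(12)·0.9987^2·0.0500^4 = -0.000034
d^3_{-2,0}(0.1001) = +0.013640 -0.000034 = +0.013606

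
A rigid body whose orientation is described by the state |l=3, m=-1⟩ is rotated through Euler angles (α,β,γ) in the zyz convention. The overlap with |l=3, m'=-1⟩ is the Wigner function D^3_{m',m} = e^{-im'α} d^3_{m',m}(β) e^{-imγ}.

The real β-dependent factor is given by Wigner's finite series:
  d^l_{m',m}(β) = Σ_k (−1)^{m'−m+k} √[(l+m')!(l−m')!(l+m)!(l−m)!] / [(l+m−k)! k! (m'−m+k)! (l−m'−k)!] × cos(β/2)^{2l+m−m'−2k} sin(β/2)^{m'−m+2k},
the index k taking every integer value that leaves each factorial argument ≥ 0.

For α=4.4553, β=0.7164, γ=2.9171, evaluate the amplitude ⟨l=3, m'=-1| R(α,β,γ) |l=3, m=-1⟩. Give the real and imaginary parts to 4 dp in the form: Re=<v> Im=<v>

Re=-0.0010 Im=-0.0020

Split into d^3_{-1,-1}(β=0.7164) × two z-phases.
c=cos(0.7164/2)=0.936529, s=sin(0.7164/2)=0.350589; N=√[2·24·2·24]=48.000000
The bounds max(0,m−m')=0 and min(l+m,l−m')=2 give 3 terms
  k=0: (−1)^0·48.0000/(48)·0.9365^6·0.3506^0 = +0.674728
  k=1: (−1)^1·48.0000/(6)·0.9365^4·0.3506^2 = -0.756436
  k=2: (−1)^2·48.0000/(8)·0.9365^2·0.3506^4 = +0.079504
d^3_{-1,-1}(0.7164) = +0.674728 -0.756436 +0.079504 = -0.002205
D = (-0.254266-0.967134i)·(-0.002205)·(-0.974907+0.222612i) = -0.001021-0.001954i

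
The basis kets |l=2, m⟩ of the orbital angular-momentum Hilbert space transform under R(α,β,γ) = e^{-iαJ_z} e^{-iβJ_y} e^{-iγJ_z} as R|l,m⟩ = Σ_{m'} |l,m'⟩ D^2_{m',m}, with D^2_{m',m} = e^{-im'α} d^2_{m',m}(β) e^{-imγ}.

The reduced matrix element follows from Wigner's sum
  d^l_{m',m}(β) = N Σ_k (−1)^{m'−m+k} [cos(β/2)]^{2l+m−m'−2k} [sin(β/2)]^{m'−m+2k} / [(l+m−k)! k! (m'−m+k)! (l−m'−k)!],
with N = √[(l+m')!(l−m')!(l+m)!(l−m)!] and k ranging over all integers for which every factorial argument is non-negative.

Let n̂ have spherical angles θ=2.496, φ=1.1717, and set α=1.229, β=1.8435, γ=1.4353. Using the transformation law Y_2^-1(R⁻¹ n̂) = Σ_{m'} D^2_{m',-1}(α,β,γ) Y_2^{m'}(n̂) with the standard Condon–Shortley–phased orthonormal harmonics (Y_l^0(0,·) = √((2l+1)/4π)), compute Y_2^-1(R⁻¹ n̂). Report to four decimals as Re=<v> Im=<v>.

Re=0.0294 Im=0.3719

Need the full column D^2_{m',-1} for m'=−2..2 at α=1.229, β=1.8435, γ=1.4353.
cos(β/2)=0.604427, sin(β/2)=0.796661
d^2_{-2,-1}: single k=1 term ⇒ +0.351832;  D = -0.257021-0.240261i
d^2_{-1,-1}: k∈[0..1] ⇒ +0.133467 -0.695594 = -0.562126;  D = +0.499304-0.258227i
d^2_{0,-1}: k∈[0..1] ⇒ -0.430904 +0.748582 = +0.317678;  D = +0.042913+0.314767i
d^2_{1,-1}: k∈[0..1] ⇒ +0.695594 -0.402804 = +0.292790;  D = +0.286581+0.059975i
d^2_{2,-1}: single k=0 term ⇒ -0.611215;  D = -0.318482+0.521683i
Y_2^{m'}(θ=2.496,φ=1.1717) and Σ D·Y over m':
  (-0.2570-0.2403i)·(-0.0976-0.1001i)  (+0.4993-0.2582i)·(-0.1443+0.3421i)  (+0.0429+0.3148i)·(+0.2883+0.0000i)  (+0.2866+0.0600i)·(+0.1443+0.3421i)  (-0.3185+0.5217i)·(-0.0976+0.1001i)
Y_2^-1(R⁻¹ n̂) = +0.029376+0.371867i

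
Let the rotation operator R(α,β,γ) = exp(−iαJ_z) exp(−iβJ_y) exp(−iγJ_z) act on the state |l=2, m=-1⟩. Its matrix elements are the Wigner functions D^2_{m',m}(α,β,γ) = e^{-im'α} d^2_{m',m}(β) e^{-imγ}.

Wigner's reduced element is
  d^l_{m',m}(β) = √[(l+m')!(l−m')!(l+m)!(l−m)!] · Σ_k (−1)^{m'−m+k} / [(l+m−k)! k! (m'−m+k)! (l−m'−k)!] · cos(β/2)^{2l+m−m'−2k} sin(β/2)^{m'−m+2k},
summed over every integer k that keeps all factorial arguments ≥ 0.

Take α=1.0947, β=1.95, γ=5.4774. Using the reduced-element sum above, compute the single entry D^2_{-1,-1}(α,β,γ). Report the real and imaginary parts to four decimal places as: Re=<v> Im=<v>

Re=-0.5253 Im=-0.1561

First d^2_{-1,-1}(β=1.95), then the phase factors e^{-i(-1)α} and e^{-i(-1)γ}:
c=cos(1.95/2)=0.561168, s=sin(1.95/2)=0.827702; N=√[1·6·1·6]=6.000000
k∈{0,1} keeps every argument non-negative
  k=0: (−1)^0·6.0000/(6)·0.5612^4·0.8277^0 = +0.099168
  k=1: (−1)^1·6.0000/(2)·0.5612^2·0.8277^2 = -0.647225
d^2_{-1,-1}(1.95) = +0.099168 -0.647225 = -0.548057
Attach z-rotation phases: D = e^{-i(-1)(1.0947)}·(-0.548057)·e^{-i(-1)(5.4774)} = -0.525342-0.156148i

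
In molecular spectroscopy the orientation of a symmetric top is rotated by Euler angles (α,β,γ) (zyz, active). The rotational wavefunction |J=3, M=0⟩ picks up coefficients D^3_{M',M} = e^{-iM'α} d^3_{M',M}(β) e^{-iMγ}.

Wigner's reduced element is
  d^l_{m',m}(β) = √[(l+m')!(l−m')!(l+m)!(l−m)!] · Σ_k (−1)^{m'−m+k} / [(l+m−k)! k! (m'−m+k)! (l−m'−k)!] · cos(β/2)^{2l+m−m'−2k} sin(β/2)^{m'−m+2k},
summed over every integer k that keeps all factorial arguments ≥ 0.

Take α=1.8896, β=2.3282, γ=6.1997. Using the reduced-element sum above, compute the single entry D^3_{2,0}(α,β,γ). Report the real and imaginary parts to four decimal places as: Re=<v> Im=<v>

Re=0.3991 Im=-0.2957

First d^3_{2,0}(β=2.3282), then the phase factors e^{-i(2)α} and e^{-i(0)γ}:
c=cos(2.3282/2)=0.395577, s=sin(2.3282/2)=0.918433; N=√[120·1·6·6]=65.726707
Admissible k: 0..1 (factorial args all ≥0)
  k=0: (−1)^2·65.7267/(12)·0.3956^4·0.9184^2 = +0.113131
  k=1: (−1)^3·65.7267/(12)·0.3956^2·0.9184^4 = -0.609835
d^3_{2,0}(2.3282) = +0.113131 -0.609835 = -0.496705
Attach z-rotation phases: D = e^{-i(2)(1.8896)}·(-0.496705)·e^{-i(0)(6.1997)} = +0.399113-0.295676i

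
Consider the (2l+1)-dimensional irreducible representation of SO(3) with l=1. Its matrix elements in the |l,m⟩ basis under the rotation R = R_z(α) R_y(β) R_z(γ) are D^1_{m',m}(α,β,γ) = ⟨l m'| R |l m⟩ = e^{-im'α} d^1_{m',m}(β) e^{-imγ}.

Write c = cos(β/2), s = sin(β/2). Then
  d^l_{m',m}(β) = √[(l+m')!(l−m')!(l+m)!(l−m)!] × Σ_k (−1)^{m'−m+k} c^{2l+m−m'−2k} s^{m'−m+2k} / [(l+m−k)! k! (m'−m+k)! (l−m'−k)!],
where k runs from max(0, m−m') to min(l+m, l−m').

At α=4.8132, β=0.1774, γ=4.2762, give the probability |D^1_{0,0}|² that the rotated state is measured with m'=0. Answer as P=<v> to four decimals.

D^1_{0,0}(4.8132,0.1774,4.2762) = e^{-i·0·4.8132}·d^1_{0,0}(0.1774)·e^{-i·0·4.2762}. Compute d first:
With c≡cos(β/2)=0.996069 and s≡sin(β/2)=0.088584, N=[1·1·1·1]^{1/2}=1.000000
k∈{0,1} keeps every argument non-negative
  k=0: (−1)^0·1.0000/(1)·0.9961^2·0.0886^0 = +0.992153
  k=1: (−1)^1·1.0000/(1)·0.9961^0·0.0886^2 = -0.007847
d^1_{0,0}(0.1774) = +0.992153 -0.007847 = +0.984306
|D^1_{0,0}|² = |d^1_{0,0}(β)|² = (+0.984306)² = 0.968858 (the z-rotation phases have unit modulus)

P=0.9689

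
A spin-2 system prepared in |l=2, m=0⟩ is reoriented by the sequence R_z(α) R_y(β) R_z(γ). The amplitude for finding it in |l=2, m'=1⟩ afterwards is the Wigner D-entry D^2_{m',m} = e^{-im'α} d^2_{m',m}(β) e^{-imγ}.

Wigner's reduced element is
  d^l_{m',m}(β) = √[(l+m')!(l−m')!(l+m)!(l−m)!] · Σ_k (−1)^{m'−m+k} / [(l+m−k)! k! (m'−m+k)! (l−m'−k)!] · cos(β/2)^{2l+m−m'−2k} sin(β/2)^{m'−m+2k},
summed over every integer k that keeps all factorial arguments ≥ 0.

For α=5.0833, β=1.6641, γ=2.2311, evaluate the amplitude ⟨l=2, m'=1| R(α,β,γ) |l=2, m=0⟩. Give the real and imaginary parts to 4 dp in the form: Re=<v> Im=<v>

First d^2_{1,0}(β=1.6641), then the phase factors e^{-i(1)α} and e^{-i(0)γ}:
With c≡cos(β/2)=0.673362 and s≡sin(β/2)=0.739313, N=[6·1·2·2]^{1/2}=4.898979
Admissible k: 0..1 (factorial args all ≥0)
  k=0: (−1)^1·4.8990/(2)·0.6734^3·0.7393^1 = -0.552903
  k=1: (−1)^2·4.8990/(2)·0.6734^1·0.7393^3 = +0.666514
d^2_{1,0}(1.6641) = -0.552903 +0.666514 = +0.113611
D = (+0.362465+0.931998i)·(+0.113611)·(+1.000000+0.000000i) = +0.041180+0.105885i

Re=0.0412 Im=0.1059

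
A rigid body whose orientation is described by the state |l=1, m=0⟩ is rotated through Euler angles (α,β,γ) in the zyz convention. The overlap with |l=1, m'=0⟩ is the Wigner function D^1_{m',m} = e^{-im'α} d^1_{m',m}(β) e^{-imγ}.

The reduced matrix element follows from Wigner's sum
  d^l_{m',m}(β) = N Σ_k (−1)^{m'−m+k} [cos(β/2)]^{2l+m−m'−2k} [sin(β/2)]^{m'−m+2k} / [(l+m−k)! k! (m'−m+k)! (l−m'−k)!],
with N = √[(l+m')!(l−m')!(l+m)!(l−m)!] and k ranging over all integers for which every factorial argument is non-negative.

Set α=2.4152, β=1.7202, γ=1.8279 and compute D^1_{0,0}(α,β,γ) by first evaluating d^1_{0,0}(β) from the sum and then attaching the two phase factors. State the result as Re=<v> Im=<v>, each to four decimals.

Re=-0.1488 Im=0.0000

Split into d^1_{0,0}(β=1.7202) × two z-phases.
Half-angle: c=0.652362, s=0.757908. N=√(1·1·1·1)=1.000000
The bounds max(0,m−m')=0 and min(l+m,l−m')=1 give 2 terms
  k=0: (−1)^0·1.0000/(1)·0.6524^2·0.7579^0 = +0.425576
  k=1: (−1)^1·1.0000/(1)·0.6524^0·0.7579^2 = -0.574424
d^1_{0,0}(1.7202) = +0.425576 -0.574424 = -0.148848
Attach z-rotation phases: D = e^{-i(0)(2.4152)}·(-0.148848)·e^{-i(0)(1.8279)} = -0.148848+0.000000i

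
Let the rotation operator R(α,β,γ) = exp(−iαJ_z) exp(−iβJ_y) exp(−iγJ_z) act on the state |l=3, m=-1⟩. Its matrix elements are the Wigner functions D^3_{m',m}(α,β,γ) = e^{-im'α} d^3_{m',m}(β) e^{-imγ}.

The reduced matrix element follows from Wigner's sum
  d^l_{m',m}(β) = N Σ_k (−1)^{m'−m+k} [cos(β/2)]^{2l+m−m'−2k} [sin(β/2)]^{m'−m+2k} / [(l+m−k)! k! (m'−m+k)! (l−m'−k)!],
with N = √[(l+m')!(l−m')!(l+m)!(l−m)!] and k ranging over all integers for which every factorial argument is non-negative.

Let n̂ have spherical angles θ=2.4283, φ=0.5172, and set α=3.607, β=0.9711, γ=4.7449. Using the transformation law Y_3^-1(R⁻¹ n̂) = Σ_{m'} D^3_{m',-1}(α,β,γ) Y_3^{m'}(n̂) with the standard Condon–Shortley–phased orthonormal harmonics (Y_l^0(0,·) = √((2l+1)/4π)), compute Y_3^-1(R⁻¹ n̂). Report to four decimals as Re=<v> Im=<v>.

Re=0.0500 Im=-0.3014

Need the full column D^3_{m',-1} for m'=−3..3 at α=3.607, β=0.9711, γ=4.7449.
cos(β/2)=0.884418, sin(β/2)=0.466695
d^3_{-3,-1}: single k=2 term ⇒ +0.516111;  D = -0.510911+0.073074i
d^3_{-2,-1}: k∈[1..2] ⇒ +0.798586 -0.444736 = +0.353850;  D = +0.290544-0.201975i
d^3_{-1,-1}: k∈[0..2] ⇒ +0.478571 -1.066073 +0.222638 = -0.364864;  D = +0.174258-0.320562i
d^3_{0,-1}: k∈[0..2] ⇒ -0.874807 +0.730776 -0.067829 = -0.211860;  D = -0.006887+0.211748i
d^3_{1,-1}: k∈[0..2] ⇒ +0.799555 -0.296850 +0.010332 = +0.513037;  D = +0.215220+0.465712i
d^3_{2,-1}: k∈[0..1] ⇒ -0.444736 +0.061919 = -0.382817;  D = +0.299467+0.238471i
d^3_{3,-1}: single k=0 term ⇒ +0.143712;  D = +0.140642+0.029548i
Y_3^{m'}(θ=2.4283,φ=0.5172) and Σ D·Y over m':
  (-0.5109+0.0731i)·(+0.0022-0.1169i)  (+0.2905-0.2020i)·(-0.1691+0.2844i)  (+0.1743-0.3206i)·(+0.3417-0.1944i)  (-0.0069+0.2117i)·(+0.0397+0.0000i)  (+0.2152+0.4657i)·(-0.3417-0.1944i)  (+0.2995+0.2385i)·(-0.1691-0.2844i)  (+0.1406+0.0295i)·(-0.0022-0.1169i)
Y_3^-1(R⁻¹ n̂) = +0.049977-0.301357i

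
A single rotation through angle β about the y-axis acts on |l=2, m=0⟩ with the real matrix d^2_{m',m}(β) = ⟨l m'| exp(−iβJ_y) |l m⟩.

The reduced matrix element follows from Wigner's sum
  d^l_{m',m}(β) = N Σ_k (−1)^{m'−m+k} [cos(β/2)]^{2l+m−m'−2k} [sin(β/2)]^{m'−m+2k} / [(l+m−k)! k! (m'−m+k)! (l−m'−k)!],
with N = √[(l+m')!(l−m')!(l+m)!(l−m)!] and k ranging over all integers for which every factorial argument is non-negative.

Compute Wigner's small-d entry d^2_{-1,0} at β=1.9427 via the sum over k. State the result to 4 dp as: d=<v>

d^2_{-1,0}(β=1.9427) via Wigner's sum:
c=cos(1.9427/2)=0.564185, s=sin(1.9427/2)=0.825648; N=√[1·6·2·2]=4.898979
Admissible k: 1..2 (factorial args all ≥0)
  k=1: (−1)^0·4.8990/(2)·0.5642^3·0.8256^1 = +0.363192
  k=2: (−1)^1·4.8990/(2)·0.5642^1·0.8256^3 = -0.777826
d^2_{-1,0}(1.9427) = +0.363192 -0.777826 = -0.414634

d=-0.4146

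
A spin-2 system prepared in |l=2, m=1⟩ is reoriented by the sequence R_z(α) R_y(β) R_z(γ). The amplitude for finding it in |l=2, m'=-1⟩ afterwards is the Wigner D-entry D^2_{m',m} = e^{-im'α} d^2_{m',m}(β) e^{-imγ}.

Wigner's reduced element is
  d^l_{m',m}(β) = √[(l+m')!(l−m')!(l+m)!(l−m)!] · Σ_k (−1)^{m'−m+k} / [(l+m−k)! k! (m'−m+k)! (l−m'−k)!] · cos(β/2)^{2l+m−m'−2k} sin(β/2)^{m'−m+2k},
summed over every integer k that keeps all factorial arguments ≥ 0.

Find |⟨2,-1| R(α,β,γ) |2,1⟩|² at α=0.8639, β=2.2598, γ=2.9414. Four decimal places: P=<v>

First d^2_{-1,1}(β=2.2598), then the phase factors e^{-i(-1)α} and e^{-i(1)γ}:
Half-angle: c=0.426750, s=0.904370. N=√(1·6·6·1)=6.000000
k: max(0,(1)−(-1))=2 … min(2+(1),2−(-1))=3
  k=2: (−1)^0·6.0000/(2)·0.4268^2·0.9044^2 = +0.446849
  k=3: (−1)^1·6.0000/(6)·0.4268^0·0.9044^4 = -0.668935
d^2_{-1,1}(2.2598) = +0.446849 -0.668935 = -0.222086
|D^2_{-1,1}|² = |d^2_{-1,1}(β)|² = (-0.222086)² = 0.049322 (the z-rotation phases have unit modulus)

P=0.0493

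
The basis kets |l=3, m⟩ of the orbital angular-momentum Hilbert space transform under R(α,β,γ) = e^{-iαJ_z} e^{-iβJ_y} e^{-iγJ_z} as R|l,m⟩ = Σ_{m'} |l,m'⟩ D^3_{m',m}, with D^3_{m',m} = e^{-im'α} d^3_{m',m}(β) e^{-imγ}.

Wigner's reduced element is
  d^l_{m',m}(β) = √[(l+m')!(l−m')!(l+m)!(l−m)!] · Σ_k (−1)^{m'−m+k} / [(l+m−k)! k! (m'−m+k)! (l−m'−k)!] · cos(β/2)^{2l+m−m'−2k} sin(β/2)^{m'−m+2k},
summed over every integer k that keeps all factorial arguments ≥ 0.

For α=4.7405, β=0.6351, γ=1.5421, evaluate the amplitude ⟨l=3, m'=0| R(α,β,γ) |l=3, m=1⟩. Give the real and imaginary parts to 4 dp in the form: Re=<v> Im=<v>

Re=0.0165 Im=-0.5753

First d^3_{0,1}(β=0.6351), then the phase factors e^{-i(0)α} and e^{-i(1)γ}:
c=cos(0.6351/2)=0.950003, s=sin(0.6351/2)=0.312240; N=√[6·6·24·2]=41.569219
k∈{1,2,3} keeps every argument non-negative
  k=1: (−1)^0·41.5692/(12)·0.9500^5·0.3122^1 = +0.836960
  k=2: (−1)^1·41.5692/(4)·0.9500^3·0.3122^3 = -0.271239
  k=3: (−1)^2·41.5692/(12)·0.9500^1·0.3122^5 = +0.009767
d^3_{0,1}(0.6351) = +0.836960 -0.271239 +0.009767 = +0.575487
Attach z-rotation phases: D = e^{-i(0)(4.7405)}·(+0.575487)·e^{-i(1)(1.5421)} = +0.016512-0.575250i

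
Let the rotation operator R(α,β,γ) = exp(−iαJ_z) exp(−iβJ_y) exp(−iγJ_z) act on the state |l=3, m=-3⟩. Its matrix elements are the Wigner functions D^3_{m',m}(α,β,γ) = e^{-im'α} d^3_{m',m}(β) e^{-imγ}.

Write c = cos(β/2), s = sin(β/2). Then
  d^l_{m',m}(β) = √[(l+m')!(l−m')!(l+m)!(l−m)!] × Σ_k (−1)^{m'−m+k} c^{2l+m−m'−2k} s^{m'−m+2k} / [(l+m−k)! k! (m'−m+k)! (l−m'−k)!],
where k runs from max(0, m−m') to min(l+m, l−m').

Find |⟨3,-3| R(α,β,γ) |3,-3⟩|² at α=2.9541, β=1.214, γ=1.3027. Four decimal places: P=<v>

P=0.0943

Split into d^3_{-3,-3}(β=1.214) × two z-phases.
Half-angle: c=0.821363, s=0.570406. N=√(1·720·1·720)=720.000000
Admissible k: 0..0 (factorial args all ≥0)
  k=0: (−1)^0·720.0000/(720)·0.8214^6·0.5704^0 = +0.307051
d^3_{-3,-3}(1.214) = +0.307051
|D^3_{-3,-3}|² = |d^3_{-3,-3}(β)|² = (+0.307051)² = 0.094280 (the z-rotation phases have unit modulus)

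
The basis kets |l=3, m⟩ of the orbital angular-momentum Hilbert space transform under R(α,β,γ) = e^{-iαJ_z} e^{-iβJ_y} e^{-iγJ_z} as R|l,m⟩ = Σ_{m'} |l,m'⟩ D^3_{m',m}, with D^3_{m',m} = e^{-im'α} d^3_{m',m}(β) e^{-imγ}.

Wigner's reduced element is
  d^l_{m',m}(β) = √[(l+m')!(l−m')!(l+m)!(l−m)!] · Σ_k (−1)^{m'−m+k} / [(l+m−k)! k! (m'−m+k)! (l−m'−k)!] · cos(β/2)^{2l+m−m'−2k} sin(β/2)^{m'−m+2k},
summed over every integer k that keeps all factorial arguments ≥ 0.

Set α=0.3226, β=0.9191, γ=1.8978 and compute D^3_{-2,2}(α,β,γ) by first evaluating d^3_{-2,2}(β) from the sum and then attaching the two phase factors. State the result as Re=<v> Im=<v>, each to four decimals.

First d^3_{-2,2}(β=0.9191), then the phase factors e^{-i(-2)α} and e^{-i(2)γ}:
With c≡cos(β/2)=0.896252 and s≡sin(β/2)=0.443545, N=[1·120·120·1]^{1/2}=120.000000
The bounds max(0,m−m')=4 and min(l+m,l−m')=5 give 2 terms
  k=4: (−1)^0·120.0000/(24)·0.8963^2·0.4435^4 = +0.155446
  k=5: (−1)^1·120.0000/(120)·0.8963^0·0.4435^6 = -0.007614
d^3_{-2,2}(0.9191) = +0.155446 -0.007614 = +0.147832
Attach z-rotation phases: D = e^{-i(-2)(0.3226)}·(+0.147832)·e^{-i(2)(1.8978)} = -0.147826+0.001302i

Re=-0.1478 Im=0.0013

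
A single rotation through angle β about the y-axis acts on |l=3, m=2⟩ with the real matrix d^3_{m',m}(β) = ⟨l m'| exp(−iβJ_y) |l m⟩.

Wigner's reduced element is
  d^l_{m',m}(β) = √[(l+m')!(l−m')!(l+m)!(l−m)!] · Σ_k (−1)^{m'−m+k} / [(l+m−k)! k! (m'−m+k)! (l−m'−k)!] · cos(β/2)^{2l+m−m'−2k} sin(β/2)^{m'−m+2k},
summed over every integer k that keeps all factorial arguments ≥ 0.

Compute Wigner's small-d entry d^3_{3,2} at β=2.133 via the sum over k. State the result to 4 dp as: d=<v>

d^3_{3,2}(β=2.133) via Wigner's sum:
With c≡cos(β/2)=0.483191 and s≡sin(β/2)=0.875515, N=[720·1·120·1]^{1/2}=293.938769
The bounds max(0,m−m')=0 and min(l+m,l−m')=0 give 1 term
  k=0: (−1)^1·293.9388/(120)·0.4832^5·0.8755^1 = -0.056485
d^3_{3,2}(2.133) = -0.056485

d=-0.0565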